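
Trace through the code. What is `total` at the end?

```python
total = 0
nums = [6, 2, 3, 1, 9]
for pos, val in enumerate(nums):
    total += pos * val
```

Let's trace through this code step by step.

Initialize: total = 0
Initialize: nums = [6, 2, 3, 1, 9]
Entering loop: for pos, val in enumerate(nums):

After execution: total = 47
47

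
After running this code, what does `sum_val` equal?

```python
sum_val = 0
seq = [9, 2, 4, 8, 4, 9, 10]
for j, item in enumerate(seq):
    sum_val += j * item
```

Let's trace through this code step by step.

Initialize: sum_val = 0
Initialize: seq = [9, 2, 4, 8, 4, 9, 10]
Entering loop: for j, item in enumerate(seq):

After execution: sum_val = 155
155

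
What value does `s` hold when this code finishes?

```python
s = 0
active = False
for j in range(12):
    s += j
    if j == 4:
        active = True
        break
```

Let's trace through this code step by step.

Initialize: s = 0
Initialize: active = False
Entering loop: for j in range(12):

After execution: s = 10
10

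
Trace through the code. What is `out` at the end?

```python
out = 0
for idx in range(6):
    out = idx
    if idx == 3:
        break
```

Let's trace through this code step by step.

Initialize: out = 0
Entering loop: for idx in range(6):

After execution: out = 3
3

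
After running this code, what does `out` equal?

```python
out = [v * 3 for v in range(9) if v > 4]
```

Let's trace through this code step by step.

Initialize: out = [v * 3 for v in range(9) if v > 4]

After execution: out = [15, 18, 21, 24]
[15, 18, 21, 24]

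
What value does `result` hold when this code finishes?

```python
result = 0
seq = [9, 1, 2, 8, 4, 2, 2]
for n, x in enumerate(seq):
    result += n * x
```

Let's trace through this code step by step.

Initialize: result = 0
Initialize: seq = [9, 1, 2, 8, 4, 2, 2]
Entering loop: for n, x in enumerate(seq):

After execution: result = 67
67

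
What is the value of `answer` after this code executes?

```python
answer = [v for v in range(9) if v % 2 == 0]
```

Let's trace through this code step by step.

Initialize: answer = [v for v in range(9) if v % 2 == 0]

After execution: answer = [0, 2, 4, 6, 8]
[0, 2, 4, 6, 8]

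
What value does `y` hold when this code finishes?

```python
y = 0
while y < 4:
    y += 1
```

Let's trace through this code step by step.

Initialize: y = 0
Entering loop: while y < 4:

After execution: y = 4
4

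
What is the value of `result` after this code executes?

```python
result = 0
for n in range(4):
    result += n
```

Let's trace through this code step by step.

Initialize: result = 0
Entering loop: for n in range(4):

After execution: result = 6
6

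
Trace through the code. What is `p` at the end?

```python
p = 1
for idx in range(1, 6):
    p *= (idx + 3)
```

Let's trace through this code step by step.

Initialize: p = 1
Entering loop: for idx in range(1, 6):

After execution: p = 6720
6720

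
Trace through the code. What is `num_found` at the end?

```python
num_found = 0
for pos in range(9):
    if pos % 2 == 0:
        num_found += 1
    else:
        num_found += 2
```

Let's trace through this code step by step.

Initialize: num_found = 0
Entering loop: for pos in range(9):

After execution: num_found = 13
13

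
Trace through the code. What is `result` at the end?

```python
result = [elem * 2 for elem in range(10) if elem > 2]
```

Let's trace through this code step by step.

Initialize: result = [elem * 2 for elem in range(10) if elem > 2]

After execution: result = [6, 8, 10, 12, 14, 16, 18]
[6, 8, 10, 12, 14, 16, 18]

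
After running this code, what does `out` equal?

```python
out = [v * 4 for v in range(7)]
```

Let's trace through this code step by step.

Initialize: out = [v * 4 for v in range(7)]

After execution: out = [0, 4, 8, 12, 16, 20, 24]
[0, 4, 8, 12, 16, 20, 24]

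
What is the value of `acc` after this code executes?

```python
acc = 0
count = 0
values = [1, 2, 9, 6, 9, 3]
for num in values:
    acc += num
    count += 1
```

Let's trace through this code step by step.

Initialize: acc = 0
Initialize: count = 0
Initialize: values = [1, 2, 9, 6, 9, 3]
Entering loop: for num in values:

After execution: acc = 30
30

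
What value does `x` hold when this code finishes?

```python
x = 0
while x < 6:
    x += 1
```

Let's trace through this code step by step.

Initialize: x = 0
Entering loop: while x < 6:

After execution: x = 6
6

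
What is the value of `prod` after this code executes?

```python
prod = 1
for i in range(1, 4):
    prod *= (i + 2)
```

Let's trace through this code step by step.

Initialize: prod = 1
Entering loop: for i in range(1, 4):

After execution: prod = 60
60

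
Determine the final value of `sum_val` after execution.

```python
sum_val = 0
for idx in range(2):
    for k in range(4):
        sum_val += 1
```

Let's trace through this code step by step.

Initialize: sum_val = 0
Entering loop: for idx in range(2):

After execution: sum_val = 8
8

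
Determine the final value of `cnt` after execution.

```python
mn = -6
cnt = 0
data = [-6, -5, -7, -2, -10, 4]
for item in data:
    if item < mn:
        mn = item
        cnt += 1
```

Let's trace through this code step by step.

Initialize: mn = -6
Initialize: cnt = 0
Initialize: data = [-6, -5, -7, -2, -10, 4]
Entering loop: for item in data:

After execution: cnt = 2
2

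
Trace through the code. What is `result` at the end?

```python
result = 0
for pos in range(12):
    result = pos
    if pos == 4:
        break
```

Let's trace through this code step by step.

Initialize: result = 0
Entering loop: for pos in range(12):

After execution: result = 4
4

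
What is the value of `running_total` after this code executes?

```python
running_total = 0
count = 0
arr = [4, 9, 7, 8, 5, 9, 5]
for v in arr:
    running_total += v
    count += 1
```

Let's trace through this code step by step.

Initialize: running_total = 0
Initialize: count = 0
Initialize: arr = [4, 9, 7, 8, 5, 9, 5]
Entering loop: for v in arr:

After execution: running_total = 47
47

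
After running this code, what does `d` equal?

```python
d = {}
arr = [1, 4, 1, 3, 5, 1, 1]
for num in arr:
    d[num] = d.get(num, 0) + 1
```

Let's trace through this code step by step.

Initialize: d = {}
Initialize: arr = [1, 4, 1, 3, 5, 1, 1]
Entering loop: for num in arr:

After execution: d = {1: 4, 4: 1, 3: 1, 5: 1}
{1: 4, 4: 1, 3: 1, 5: 1}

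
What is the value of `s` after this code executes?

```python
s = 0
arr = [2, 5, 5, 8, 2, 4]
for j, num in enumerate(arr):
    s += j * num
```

Let's trace through this code step by step.

Initialize: s = 0
Initialize: arr = [2, 5, 5, 8, 2, 4]
Entering loop: for j, num in enumerate(arr):

After execution: s = 67
67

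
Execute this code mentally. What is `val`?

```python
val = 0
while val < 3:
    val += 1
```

Let's trace through this code step by step.

Initialize: val = 0
Entering loop: while val < 3:

After execution: val = 3
3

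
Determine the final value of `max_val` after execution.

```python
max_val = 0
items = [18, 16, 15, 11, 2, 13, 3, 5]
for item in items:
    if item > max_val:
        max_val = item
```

Let's trace through this code step by step.

Initialize: max_val = 0
Initialize: items = [18, 16, 15, 11, 2, 13, 3, 5]
Entering loop: for item in items:

After execution: max_val = 18
18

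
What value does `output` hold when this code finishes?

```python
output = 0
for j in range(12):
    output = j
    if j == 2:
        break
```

Let's trace through this code step by step.

Initialize: output = 0
Entering loop: for j in range(12):

After execution: output = 2
2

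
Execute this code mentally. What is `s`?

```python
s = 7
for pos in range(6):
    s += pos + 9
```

Let's trace through this code step by step.

Initialize: s = 7
Entering loop: for pos in range(6):

After execution: s = 76
76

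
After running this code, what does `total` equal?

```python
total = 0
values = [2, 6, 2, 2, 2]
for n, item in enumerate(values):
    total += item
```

Let's trace through this code step by step.

Initialize: total = 0
Initialize: values = [2, 6, 2, 2, 2]
Entering loop: for n, item in enumerate(values):

After execution: total = 14
14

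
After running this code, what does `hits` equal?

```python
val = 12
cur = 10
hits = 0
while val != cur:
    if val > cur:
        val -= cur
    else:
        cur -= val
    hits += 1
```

Let's trace through this code step by step.

Initialize: val = 12
Initialize: cur = 10
Initialize: hits = 0
Entering loop: while val != cur:

After execution: hits = 5
5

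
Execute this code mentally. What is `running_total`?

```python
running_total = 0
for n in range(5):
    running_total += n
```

Let's trace through this code step by step.

Initialize: running_total = 0
Entering loop: for n in range(5):

After execution: running_total = 10
10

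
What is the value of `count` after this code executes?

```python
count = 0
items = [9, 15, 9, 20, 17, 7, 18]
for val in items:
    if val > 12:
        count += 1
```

Let's trace through this code step by step.

Initialize: count = 0
Initialize: items = [9, 15, 9, 20, 17, 7, 18]
Entering loop: for val in items:

After execution: count = 4
4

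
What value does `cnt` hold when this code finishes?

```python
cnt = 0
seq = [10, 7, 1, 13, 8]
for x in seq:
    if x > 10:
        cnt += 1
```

Let's trace through this code step by step.

Initialize: cnt = 0
Initialize: seq = [10, 7, 1, 13, 8]
Entering loop: for x in seq:

After execution: cnt = 1
1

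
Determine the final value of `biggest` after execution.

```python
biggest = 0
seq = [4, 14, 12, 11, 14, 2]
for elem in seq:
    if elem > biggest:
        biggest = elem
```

Let's trace through this code step by step.

Initialize: biggest = 0
Initialize: seq = [4, 14, 12, 11, 14, 2]
Entering loop: for elem in seq:

After execution: biggest = 14
14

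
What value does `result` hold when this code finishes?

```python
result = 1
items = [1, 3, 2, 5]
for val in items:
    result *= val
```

Let's trace through this code step by step.

Initialize: result = 1
Initialize: items = [1, 3, 2, 5]
Entering loop: for val in items:

After execution: result = 30
30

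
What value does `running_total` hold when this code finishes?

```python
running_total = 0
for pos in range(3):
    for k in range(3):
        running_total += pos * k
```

Let's trace through this code step by step.

Initialize: running_total = 0
Entering loop: for pos in range(3):

After execution: running_total = 9
9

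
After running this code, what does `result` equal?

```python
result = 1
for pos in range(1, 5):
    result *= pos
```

Let's trace through this code step by step.

Initialize: result = 1
Entering loop: for pos in range(1, 5):

After execution: result = 24
24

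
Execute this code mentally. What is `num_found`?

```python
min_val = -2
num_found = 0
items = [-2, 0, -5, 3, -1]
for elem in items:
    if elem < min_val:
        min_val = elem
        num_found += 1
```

Let's trace through this code step by step.

Initialize: min_val = -2
Initialize: num_found = 0
Initialize: items = [-2, 0, -5, 3, -1]
Entering loop: for elem in items:

After execution: num_found = 1
1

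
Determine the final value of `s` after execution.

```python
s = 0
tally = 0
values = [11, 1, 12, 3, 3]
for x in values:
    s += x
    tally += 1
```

Let's trace through this code step by step.

Initialize: s = 0
Initialize: tally = 0
Initialize: values = [11, 1, 12, 3, 3]
Entering loop: for x in values:

After execution: s = 30
30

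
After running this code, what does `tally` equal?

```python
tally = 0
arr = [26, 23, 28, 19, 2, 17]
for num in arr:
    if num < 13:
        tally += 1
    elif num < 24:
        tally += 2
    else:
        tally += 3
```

Let's trace through this code step by step.

Initialize: tally = 0
Initialize: arr = [26, 23, 28, 19, 2, 17]
Entering loop: for num in arr:

After execution: tally = 13
13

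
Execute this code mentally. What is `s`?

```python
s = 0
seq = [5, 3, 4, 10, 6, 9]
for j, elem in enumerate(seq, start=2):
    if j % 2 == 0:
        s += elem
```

Let's trace through this code step by step.

Initialize: s = 0
Initialize: seq = [5, 3, 4, 10, 6, 9]
Entering loop: for j, elem in enumerate(seq, start=2):

After execution: s = 15
15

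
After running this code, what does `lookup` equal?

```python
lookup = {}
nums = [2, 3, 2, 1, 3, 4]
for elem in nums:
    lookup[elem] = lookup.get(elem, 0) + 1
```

Let's trace through this code step by step.

Initialize: lookup = {}
Initialize: nums = [2, 3, 2, 1, 3, 4]
Entering loop: for elem in nums:

After execution: lookup = {2: 2, 3: 2, 1: 1, 4: 1}
{2: 2, 3: 2, 1: 1, 4: 1}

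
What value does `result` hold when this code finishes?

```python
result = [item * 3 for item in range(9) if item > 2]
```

Let's trace through this code step by step.

Initialize: result = [item * 3 for item in range(9) if item > 2]

After execution: result = [9, 12, 15, 18, 21, 24]
[9, 12, 15, 18, 21, 24]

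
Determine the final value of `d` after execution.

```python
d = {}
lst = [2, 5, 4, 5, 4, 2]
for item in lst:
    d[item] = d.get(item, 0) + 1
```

Let's trace through this code step by step.

Initialize: d = {}
Initialize: lst = [2, 5, 4, 5, 4, 2]
Entering loop: for item in lst:

After execution: d = {2: 2, 5: 2, 4: 2}
{2: 2, 5: 2, 4: 2}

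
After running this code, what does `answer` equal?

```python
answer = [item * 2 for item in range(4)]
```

Let's trace through this code step by step.

Initialize: answer = [item * 2 for item in range(4)]

After execution: answer = [0, 2, 4, 6]
[0, 2, 4, 6]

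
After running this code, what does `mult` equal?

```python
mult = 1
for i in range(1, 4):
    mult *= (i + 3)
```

Let's trace through this code step by step.

Initialize: mult = 1
Entering loop: for i in range(1, 4):

After execution: mult = 120
120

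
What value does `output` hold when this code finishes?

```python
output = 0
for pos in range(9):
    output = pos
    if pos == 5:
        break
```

Let's trace through this code step by step.

Initialize: output = 0
Entering loop: for pos in range(9):

After execution: output = 5
5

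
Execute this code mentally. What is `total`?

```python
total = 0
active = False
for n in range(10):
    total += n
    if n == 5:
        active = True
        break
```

Let's trace through this code step by step.

Initialize: total = 0
Initialize: active = False
Entering loop: for n in range(10):

After execution: total = 15
15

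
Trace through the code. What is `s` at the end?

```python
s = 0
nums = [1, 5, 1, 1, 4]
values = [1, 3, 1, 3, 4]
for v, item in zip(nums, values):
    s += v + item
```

Let's trace through this code step by step.

Initialize: s = 0
Initialize: nums = [1, 5, 1, 1, 4]
Initialize: values = [1, 3, 1, 3, 4]
Entering loop: for v, item in zip(nums, values):

After execution: s = 24
24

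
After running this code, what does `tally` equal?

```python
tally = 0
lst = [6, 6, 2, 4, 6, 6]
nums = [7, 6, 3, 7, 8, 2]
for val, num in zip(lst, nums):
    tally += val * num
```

Let's trace through this code step by step.

Initialize: tally = 0
Initialize: lst = [6, 6, 2, 4, 6, 6]
Initialize: nums = [7, 6, 3, 7, 8, 2]
Entering loop: for val, num in zip(lst, nums):

After execution: tally = 172
172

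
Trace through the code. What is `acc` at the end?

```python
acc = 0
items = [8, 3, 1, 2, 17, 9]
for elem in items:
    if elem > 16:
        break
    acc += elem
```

Let's trace through this code step by step.

Initialize: acc = 0
Initialize: items = [8, 3, 1, 2, 17, 9]
Entering loop: for elem in items:

After execution: acc = 14
14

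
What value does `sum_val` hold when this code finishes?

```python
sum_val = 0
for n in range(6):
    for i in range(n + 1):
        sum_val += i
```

Let's trace through this code step by step.

Initialize: sum_val = 0
Entering loop: for n in range(6):

After execution: sum_val = 35
35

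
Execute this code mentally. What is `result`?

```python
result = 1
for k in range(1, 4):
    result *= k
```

Let's trace through this code step by step.

Initialize: result = 1
Entering loop: for k in range(1, 4):

After execution: result = 6
6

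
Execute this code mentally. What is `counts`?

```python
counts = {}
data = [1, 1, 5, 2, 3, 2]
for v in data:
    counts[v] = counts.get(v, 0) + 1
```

Let's trace through this code step by step.

Initialize: counts = {}
Initialize: data = [1, 1, 5, 2, 3, 2]
Entering loop: for v in data:

After execution: counts = {1: 2, 5: 1, 2: 2, 3: 1}
{1: 2, 5: 1, 2: 2, 3: 1}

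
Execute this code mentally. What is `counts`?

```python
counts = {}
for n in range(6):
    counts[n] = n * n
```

Let's trace through this code step by step.

Initialize: counts = {}
Entering loop: for n in range(6):

After execution: counts = {0: 0, 1: 1, 2: 4, 3: 9, 4: 16, 5: 25}
{0: 0, 1: 1, 2: 4, 3: 9, 4: 16, 5: 25}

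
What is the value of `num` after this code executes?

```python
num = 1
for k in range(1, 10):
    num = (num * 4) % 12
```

Let's trace through this code step by step.

Initialize: num = 1
Entering loop: for k in range(1, 10):

After execution: num = 4
4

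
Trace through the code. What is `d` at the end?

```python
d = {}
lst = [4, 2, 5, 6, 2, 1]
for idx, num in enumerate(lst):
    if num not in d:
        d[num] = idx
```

Let's trace through this code step by step.

Initialize: d = {}
Initialize: lst = [4, 2, 5, 6, 2, 1]
Entering loop: for idx, num in enumerate(lst):

After execution: d = {4: 0, 2: 1, 5: 2, 6: 3, 1: 5}
{4: 0, 2: 1, 5: 2, 6: 3, 1: 5}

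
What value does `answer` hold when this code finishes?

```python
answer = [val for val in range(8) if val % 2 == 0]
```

Let's trace through this code step by step.

Initialize: answer = [val for val in range(8) if val % 2 == 0]

After execution: answer = [0, 2, 4, 6]
[0, 2, 4, 6]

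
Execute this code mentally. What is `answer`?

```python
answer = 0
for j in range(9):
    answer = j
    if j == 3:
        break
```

Let's trace through this code step by step.

Initialize: answer = 0
Entering loop: for j in range(9):

After execution: answer = 3
3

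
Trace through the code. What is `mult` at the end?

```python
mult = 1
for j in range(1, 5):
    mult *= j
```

Let's trace through this code step by step.

Initialize: mult = 1
Entering loop: for j in range(1, 5):

After execution: mult = 24
24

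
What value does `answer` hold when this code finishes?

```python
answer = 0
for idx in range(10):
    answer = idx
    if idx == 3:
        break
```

Let's trace through this code step by step.

Initialize: answer = 0
Entering loop: for idx in range(10):

After execution: answer = 3
3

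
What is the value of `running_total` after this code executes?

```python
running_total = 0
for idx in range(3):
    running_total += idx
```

Let's trace through this code step by step.

Initialize: running_total = 0
Entering loop: for idx in range(3):

After execution: running_total = 3
3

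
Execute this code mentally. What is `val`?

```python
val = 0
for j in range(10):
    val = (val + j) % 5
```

Let's trace through this code step by step.

Initialize: val = 0
Entering loop: for j in range(10):

After execution: val = 0
0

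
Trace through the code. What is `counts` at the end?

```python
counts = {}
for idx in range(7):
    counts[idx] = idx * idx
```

Let's trace through this code step by step.

Initialize: counts = {}
Entering loop: for idx in range(7):

After execution: counts = {0: 0, 1: 1, 2: 4, 3: 9, 4: 16, 5: 25, 6: 36}
{0: 0, 1: 1, 2: 4, 3: 9, 4: 16, 5: 25, 6: 36}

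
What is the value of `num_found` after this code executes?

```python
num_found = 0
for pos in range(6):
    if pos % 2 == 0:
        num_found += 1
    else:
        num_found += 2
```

Let's trace through this code step by step.

Initialize: num_found = 0
Entering loop: for pos in range(6):

After execution: num_found = 9
9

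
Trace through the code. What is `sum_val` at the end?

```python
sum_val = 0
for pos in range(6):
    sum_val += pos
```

Let's trace through this code step by step.

Initialize: sum_val = 0
Entering loop: for pos in range(6):

After execution: sum_val = 15
15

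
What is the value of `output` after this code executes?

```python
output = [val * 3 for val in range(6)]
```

Let's trace through this code step by step.

Initialize: output = [val * 3 for val in range(6)]

After execution: output = [0, 3, 6, 9, 12, 15]
[0, 3, 6, 9, 12, 15]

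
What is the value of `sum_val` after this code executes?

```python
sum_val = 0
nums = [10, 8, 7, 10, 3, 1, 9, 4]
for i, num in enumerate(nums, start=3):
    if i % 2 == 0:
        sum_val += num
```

Let's trace through this code step by step.

Initialize: sum_val = 0
Initialize: nums = [10, 8, 7, 10, 3, 1, 9, 4]
Entering loop: for i, num in enumerate(nums, start=3):

After execution: sum_val = 23
23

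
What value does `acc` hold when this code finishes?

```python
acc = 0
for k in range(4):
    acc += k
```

Let's trace through this code step by step.

Initialize: acc = 0
Entering loop: for k in range(4):

After execution: acc = 6
6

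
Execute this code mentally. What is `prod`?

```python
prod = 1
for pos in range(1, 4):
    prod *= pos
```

Let's trace through this code step by step.

Initialize: prod = 1
Entering loop: for pos in range(1, 4):

After execution: prod = 6
6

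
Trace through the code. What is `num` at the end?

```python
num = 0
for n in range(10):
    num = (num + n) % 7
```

Let's trace through this code step by step.

Initialize: num = 0
Entering loop: for n in range(10):

After execution: num = 3
3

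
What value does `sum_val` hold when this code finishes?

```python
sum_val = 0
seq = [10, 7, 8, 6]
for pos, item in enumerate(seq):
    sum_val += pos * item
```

Let's trace through this code step by step.

Initialize: sum_val = 0
Initialize: seq = [10, 7, 8, 6]
Entering loop: for pos, item in enumerate(seq):

After execution: sum_val = 41
41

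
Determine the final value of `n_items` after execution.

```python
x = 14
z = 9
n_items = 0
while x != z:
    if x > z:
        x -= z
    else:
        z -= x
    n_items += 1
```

Let's trace through this code step by step.

Initialize: x = 14
Initialize: z = 9
Initialize: n_items = 0
Entering loop: while x != z:

After execution: n_items = 6
6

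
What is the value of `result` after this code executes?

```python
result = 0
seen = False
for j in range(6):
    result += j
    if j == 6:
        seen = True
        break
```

Let's trace through this code step by step.

Initialize: result = 0
Initialize: seen = False
Entering loop: for j in range(6):

After execution: result = 15
15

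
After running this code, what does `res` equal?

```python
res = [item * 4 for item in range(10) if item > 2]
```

Let's trace through this code step by step.

Initialize: res = [item * 4 for item in range(10) if item > 2]

After execution: res = [12, 16, 20, 24, 28, 32, 36]
[12, 16, 20, 24, 28, 32, 36]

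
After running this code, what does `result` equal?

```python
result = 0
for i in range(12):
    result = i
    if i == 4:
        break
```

Let's trace through this code step by step.

Initialize: result = 0
Entering loop: for i in range(12):

After execution: result = 4
4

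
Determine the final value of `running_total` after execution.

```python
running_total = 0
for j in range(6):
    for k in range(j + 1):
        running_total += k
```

Let's trace through this code step by step.

Initialize: running_total = 0
Entering loop: for j in range(6):

After execution: running_total = 35
35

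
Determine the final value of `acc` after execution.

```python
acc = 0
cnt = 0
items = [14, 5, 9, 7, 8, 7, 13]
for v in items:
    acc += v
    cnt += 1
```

Let's trace through this code step by step.

Initialize: acc = 0
Initialize: cnt = 0
Initialize: items = [14, 5, 9, 7, 8, 7, 13]
Entering loop: for v in items:

After execution: acc = 63
63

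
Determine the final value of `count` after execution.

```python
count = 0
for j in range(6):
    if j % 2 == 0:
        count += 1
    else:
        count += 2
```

Let's trace through this code step by step.

Initialize: count = 0
Entering loop: for j in range(6):

After execution: count = 9
9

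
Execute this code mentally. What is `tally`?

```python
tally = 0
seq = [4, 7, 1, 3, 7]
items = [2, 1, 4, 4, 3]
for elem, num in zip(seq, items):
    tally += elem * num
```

Let's trace through this code step by step.

Initialize: tally = 0
Initialize: seq = [4, 7, 1, 3, 7]
Initialize: items = [2, 1, 4, 4, 3]
Entering loop: for elem, num in zip(seq, items):

After execution: tally = 52
52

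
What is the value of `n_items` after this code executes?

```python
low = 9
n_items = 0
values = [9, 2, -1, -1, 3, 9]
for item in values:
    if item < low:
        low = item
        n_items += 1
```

Let's trace through this code step by step.

Initialize: low = 9
Initialize: n_items = 0
Initialize: values = [9, 2, -1, -1, 3, 9]
Entering loop: for item in values:

After execution: n_items = 2
2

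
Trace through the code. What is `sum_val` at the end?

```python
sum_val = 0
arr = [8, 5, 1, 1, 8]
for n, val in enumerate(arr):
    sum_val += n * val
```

Let's trace through this code step by step.

Initialize: sum_val = 0
Initialize: arr = [8, 5, 1, 1, 8]
Entering loop: for n, val in enumerate(arr):

After execution: sum_val = 42
42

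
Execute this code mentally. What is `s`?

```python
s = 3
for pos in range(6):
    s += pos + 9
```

Let's trace through this code step by step.

Initialize: s = 3
Entering loop: for pos in range(6):

After execution: s = 72
72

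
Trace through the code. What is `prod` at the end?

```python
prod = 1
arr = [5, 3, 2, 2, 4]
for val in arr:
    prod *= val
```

Let's trace through this code step by step.

Initialize: prod = 1
Initialize: arr = [5, 3, 2, 2, 4]
Entering loop: for val in arr:

After execution: prod = 240
240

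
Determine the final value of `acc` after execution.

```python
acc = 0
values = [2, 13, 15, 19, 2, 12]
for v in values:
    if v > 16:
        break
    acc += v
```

Let's trace through this code step by step.

Initialize: acc = 0
Initialize: values = [2, 13, 15, 19, 2, 12]
Entering loop: for v in values:

After execution: acc = 30
30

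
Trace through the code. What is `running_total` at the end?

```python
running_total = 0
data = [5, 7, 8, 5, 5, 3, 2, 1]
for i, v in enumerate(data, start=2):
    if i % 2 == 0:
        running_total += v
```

Let's trace through this code step by step.

Initialize: running_total = 0
Initialize: data = [5, 7, 8, 5, 5, 3, 2, 1]
Entering loop: for i, v in enumerate(data, start=2):

After execution: running_total = 20
20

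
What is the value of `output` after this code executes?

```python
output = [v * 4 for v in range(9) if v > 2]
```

Let's trace through this code step by step.

Initialize: output = [v * 4 for v in range(9) if v > 2]

After execution: output = [12, 16, 20, 24, 28, 32]
[12, 16, 20, 24, 28, 32]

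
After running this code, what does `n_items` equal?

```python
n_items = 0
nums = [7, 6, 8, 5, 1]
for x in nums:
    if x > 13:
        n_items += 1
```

Let's trace through this code step by step.

Initialize: n_items = 0
Initialize: nums = [7, 6, 8, 5, 1]
Entering loop: for x in nums:

After execution: n_items = 0
0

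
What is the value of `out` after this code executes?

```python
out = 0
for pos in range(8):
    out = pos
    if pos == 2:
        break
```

Let's trace through this code step by step.

Initialize: out = 0
Entering loop: for pos in range(8):

After execution: out = 2
2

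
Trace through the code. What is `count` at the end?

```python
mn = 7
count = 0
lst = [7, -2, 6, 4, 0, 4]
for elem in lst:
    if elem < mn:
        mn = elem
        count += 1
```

Let's trace through this code step by step.

Initialize: mn = 7
Initialize: count = 0
Initialize: lst = [7, -2, 6, 4, 0, 4]
Entering loop: for elem in lst:

After execution: count = 1
1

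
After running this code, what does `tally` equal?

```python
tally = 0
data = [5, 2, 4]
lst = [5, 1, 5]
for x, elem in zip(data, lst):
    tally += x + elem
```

Let's trace through this code step by step.

Initialize: tally = 0
Initialize: data = [5, 2, 4]
Initialize: lst = [5, 1, 5]
Entering loop: for x, elem in zip(data, lst):

After execution: tally = 22
22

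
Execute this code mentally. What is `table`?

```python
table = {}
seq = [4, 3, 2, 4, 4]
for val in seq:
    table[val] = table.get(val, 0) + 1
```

Let's trace through this code step by step.

Initialize: table = {}
Initialize: seq = [4, 3, 2, 4, 4]
Entering loop: for val in seq:

After execution: table = {4: 3, 3: 1, 2: 1}
{4: 3, 3: 1, 2: 1}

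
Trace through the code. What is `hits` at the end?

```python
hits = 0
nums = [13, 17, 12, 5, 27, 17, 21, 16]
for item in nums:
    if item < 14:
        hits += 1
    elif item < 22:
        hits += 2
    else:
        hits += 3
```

Let's trace through this code step by step.

Initialize: hits = 0
Initialize: nums = [13, 17, 12, 5, 27, 17, 21, 16]
Entering loop: for item in nums:

After execution: hits = 14
14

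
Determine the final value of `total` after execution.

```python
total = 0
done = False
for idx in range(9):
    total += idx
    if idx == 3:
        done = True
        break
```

Let's trace through this code step by step.

Initialize: total = 0
Initialize: done = False
Entering loop: for idx in range(9):

After execution: total = 6
6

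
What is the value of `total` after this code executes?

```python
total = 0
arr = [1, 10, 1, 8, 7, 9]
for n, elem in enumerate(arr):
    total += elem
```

Let's trace through this code step by step.

Initialize: total = 0
Initialize: arr = [1, 10, 1, 8, 7, 9]
Entering loop: for n, elem in enumerate(arr):

After execution: total = 36
36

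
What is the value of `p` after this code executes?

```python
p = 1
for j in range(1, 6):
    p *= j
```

Let's trace through this code step by step.

Initialize: p = 1
Entering loop: for j in range(1, 6):

After execution: p = 120
120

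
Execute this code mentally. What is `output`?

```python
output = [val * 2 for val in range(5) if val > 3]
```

Let's trace through this code step by step.

Initialize: output = [val * 2 for val in range(5) if val > 3]

After execution: output = [8]
[8]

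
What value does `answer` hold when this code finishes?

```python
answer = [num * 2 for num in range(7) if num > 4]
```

Let's trace through this code step by step.

Initialize: answer = [num * 2 for num in range(7) if num > 4]

After execution: answer = [10, 12]
[10, 12]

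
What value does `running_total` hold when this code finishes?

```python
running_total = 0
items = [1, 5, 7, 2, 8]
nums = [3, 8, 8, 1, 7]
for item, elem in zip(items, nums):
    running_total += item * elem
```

Let's trace through this code step by step.

Initialize: running_total = 0
Initialize: items = [1, 5, 7, 2, 8]
Initialize: nums = [3, 8, 8, 1, 7]
Entering loop: for item, elem in zip(items, nums):

After execution: running_total = 157
157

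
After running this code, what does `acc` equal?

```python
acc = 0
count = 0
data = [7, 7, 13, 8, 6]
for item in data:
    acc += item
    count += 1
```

Let's trace through this code step by step.

Initialize: acc = 0
Initialize: count = 0
Initialize: data = [7, 7, 13, 8, 6]
Entering loop: for item in data:

After execution: acc = 41
41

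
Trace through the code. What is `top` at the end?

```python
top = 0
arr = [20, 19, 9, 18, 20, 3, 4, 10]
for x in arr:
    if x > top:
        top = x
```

Let's trace through this code step by step.

Initialize: top = 0
Initialize: arr = [20, 19, 9, 18, 20, 3, 4, 10]
Entering loop: for x in arr:

After execution: top = 20
20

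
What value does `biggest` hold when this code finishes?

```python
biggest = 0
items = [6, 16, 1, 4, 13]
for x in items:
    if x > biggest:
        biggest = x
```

Let's trace through this code step by step.

Initialize: biggest = 0
Initialize: items = [6, 16, 1, 4, 13]
Entering loop: for x in items:

After execution: biggest = 16
16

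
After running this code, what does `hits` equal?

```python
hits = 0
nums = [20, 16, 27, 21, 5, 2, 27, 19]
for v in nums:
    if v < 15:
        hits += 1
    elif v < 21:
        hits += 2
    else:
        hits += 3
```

Let's trace through this code step by step.

Initialize: hits = 0
Initialize: nums = [20, 16, 27, 21, 5, 2, 27, 19]
Entering loop: for v in nums:

After execution: hits = 17
17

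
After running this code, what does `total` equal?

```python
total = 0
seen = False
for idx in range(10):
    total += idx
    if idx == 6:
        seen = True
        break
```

Let's trace through this code step by step.

Initialize: total = 0
Initialize: seen = False
Entering loop: for idx in range(10):

After execution: total = 21
21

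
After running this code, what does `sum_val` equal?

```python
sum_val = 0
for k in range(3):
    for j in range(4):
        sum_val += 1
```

Let's trace through this code step by step.

Initialize: sum_val = 0
Entering loop: for k in range(3):

After execution: sum_val = 12
12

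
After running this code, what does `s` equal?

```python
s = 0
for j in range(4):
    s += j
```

Let's trace through this code step by step.

Initialize: s = 0
Entering loop: for j in range(4):

After execution: s = 6
6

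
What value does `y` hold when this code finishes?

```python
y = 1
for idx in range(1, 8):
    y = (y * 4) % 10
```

Let's trace through this code step by step.

Initialize: y = 1
Entering loop: for idx in range(1, 8):

After execution: y = 4
4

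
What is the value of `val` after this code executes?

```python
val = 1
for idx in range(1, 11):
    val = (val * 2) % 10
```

Let's trace through this code step by step.

Initialize: val = 1
Entering loop: for idx in range(1, 11):

After execution: val = 4
4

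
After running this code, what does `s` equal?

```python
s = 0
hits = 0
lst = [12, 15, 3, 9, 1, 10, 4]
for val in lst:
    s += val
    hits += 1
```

Let's trace through this code step by step.

Initialize: s = 0
Initialize: hits = 0
Initialize: lst = [12, 15, 3, 9, 1, 10, 4]
Entering loop: for val in lst:

After execution: s = 54
54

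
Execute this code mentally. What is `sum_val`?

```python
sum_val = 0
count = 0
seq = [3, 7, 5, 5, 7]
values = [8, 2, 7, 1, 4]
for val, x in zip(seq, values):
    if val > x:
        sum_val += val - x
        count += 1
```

Let's trace through this code step by step.

Initialize: sum_val = 0
Initialize: count = 0
Initialize: seq = [3, 7, 5, 5, 7]
Initialize: values = [8, 2, 7, 1, 4]
Entering loop: for val, x in zip(seq, values):

After execution: sum_val = 12
12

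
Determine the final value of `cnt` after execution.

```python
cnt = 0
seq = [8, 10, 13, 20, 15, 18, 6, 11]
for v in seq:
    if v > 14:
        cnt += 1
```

Let's trace through this code step by step.

Initialize: cnt = 0
Initialize: seq = [8, 10, 13, 20, 15, 18, 6, 11]
Entering loop: for v in seq:

After execution: cnt = 3
3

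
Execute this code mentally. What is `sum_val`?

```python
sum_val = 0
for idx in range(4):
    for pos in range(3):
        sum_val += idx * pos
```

Let's trace through this code step by step.

Initialize: sum_val = 0
Entering loop: for idx in range(4):

After execution: sum_val = 18
18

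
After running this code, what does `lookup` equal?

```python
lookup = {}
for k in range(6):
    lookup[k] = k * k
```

Let's trace through this code step by step.

Initialize: lookup = {}
Entering loop: for k in range(6):

After execution: lookup = {0: 0, 1: 1, 2: 4, 3: 9, 4: 16, 5: 25}
{0: 0, 1: 1, 2: 4, 3: 9, 4: 16, 5: 25}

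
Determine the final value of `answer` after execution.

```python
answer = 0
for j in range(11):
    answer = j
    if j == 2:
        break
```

Let's trace through this code step by step.

Initialize: answer = 0
Entering loop: for j in range(11):

After execution: answer = 2
2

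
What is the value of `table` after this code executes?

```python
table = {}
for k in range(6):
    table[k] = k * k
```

Let's trace through this code step by step.

Initialize: table = {}
Entering loop: for k in range(6):

After execution: table = {0: 0, 1: 1, 2: 4, 3: 9, 4: 16, 5: 25}
{0: 0, 1: 1, 2: 4, 3: 9, 4: 16, 5: 25}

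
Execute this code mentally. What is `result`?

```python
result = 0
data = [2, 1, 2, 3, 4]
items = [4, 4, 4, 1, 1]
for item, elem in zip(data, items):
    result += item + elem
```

Let's trace through this code step by step.

Initialize: result = 0
Initialize: data = [2, 1, 2, 3, 4]
Initialize: items = [4, 4, 4, 1, 1]
Entering loop: for item, elem in zip(data, items):

After execution: result = 26
26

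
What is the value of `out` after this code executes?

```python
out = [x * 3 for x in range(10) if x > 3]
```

Let's trace through this code step by step.

Initialize: out = [x * 3 for x in range(10) if x > 3]

After execution: out = [12, 15, 18, 21, 24, 27]
[12, 15, 18, 21, 24, 27]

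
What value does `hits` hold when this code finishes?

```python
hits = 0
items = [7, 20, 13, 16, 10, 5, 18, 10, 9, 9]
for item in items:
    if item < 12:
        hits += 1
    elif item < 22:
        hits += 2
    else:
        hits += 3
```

Let's trace through this code step by step.

Initialize: hits = 0
Initialize: items = [7, 20, 13, 16, 10, 5, 18, 10, 9, 9]
Entering loop: for item in items:

After execution: hits = 14
14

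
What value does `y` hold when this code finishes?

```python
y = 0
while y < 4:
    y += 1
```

Let's trace through this code step by step.

Initialize: y = 0
Entering loop: while y < 4:

After execution: y = 4
4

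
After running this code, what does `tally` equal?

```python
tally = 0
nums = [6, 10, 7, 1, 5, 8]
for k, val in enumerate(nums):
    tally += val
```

Let's trace through this code step by step.

Initialize: tally = 0
Initialize: nums = [6, 10, 7, 1, 5, 8]
Entering loop: for k, val in enumerate(nums):

After execution: tally = 37
37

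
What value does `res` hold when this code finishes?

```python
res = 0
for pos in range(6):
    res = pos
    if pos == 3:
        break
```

Let's trace through this code step by step.

Initialize: res = 0
Entering loop: for pos in range(6):

After execution: res = 3
3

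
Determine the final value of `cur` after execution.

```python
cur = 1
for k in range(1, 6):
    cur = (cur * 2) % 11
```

Let's trace through this code step by step.

Initialize: cur = 1
Entering loop: for k in range(1, 6):

After execution: cur = 10
10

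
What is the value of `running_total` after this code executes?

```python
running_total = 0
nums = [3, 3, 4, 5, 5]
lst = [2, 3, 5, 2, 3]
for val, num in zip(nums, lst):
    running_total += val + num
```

Let's trace through this code step by step.

Initialize: running_total = 0
Initialize: nums = [3, 3, 4, 5, 5]
Initialize: lst = [2, 3, 5, 2, 3]
Entering loop: for val, num in zip(nums, lst):

After execution: running_total = 35
35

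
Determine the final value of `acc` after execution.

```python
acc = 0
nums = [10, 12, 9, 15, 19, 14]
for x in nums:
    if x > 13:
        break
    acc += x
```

Let's trace through this code step by step.

Initialize: acc = 0
Initialize: nums = [10, 12, 9, 15, 19, 14]
Entering loop: for x in nums:

After execution: acc = 31
31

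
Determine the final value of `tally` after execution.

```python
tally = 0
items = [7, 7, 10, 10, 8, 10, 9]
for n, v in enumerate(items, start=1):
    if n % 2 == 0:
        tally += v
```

Let's trace through this code step by step.

Initialize: tally = 0
Initialize: items = [7, 7, 10, 10, 8, 10, 9]
Entering loop: for n, v in enumerate(items, start=1):

After execution: tally = 27
27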